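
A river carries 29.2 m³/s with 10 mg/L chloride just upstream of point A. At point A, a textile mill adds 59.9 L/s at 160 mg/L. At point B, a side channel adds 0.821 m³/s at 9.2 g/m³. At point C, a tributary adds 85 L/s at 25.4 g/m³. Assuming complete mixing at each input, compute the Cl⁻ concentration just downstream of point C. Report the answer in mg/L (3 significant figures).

59.9 L/s = 0.0599 m³/s.
After input A: C = (29.2·10 + 0.0599·160) / 29.26 = 10.31 mg/L.
After input B: C = (29.26·10.31 + 0.821·9.2) / 30.08 = 10.28 mg/L.
85 L/s = 0.085 m³/s.
After input C: C = (30.08·10.28 + 0.085·25.4) / 30.17 = 10.32 mg/L.

10.3 mg/L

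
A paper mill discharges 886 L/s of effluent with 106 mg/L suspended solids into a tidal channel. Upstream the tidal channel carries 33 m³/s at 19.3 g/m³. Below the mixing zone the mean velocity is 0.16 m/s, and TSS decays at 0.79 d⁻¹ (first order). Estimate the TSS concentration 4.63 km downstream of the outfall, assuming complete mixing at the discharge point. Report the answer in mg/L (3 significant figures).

886 L/s = 0.886 m³/s.
After complete mixing, C₀ = (0.886·106 + 33·19.3) / 33.89 = 21.57 mg/L.
Travel time t = 4630 m / 0.16 m/s = 2.894e+04 s = 0.3349 d.
C = 21.57·exp(−0.79·0.3349) = 21.57·0.7675 = 16.55 mg/L.

16.6 mg/L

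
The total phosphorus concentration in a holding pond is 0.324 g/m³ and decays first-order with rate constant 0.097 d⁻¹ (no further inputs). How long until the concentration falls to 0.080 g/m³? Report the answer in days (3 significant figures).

14.4 d

t = ln(C₀/C)/k = ln(0.324/0.080)/0.097 = 1.399/0.097 = 14.42 d.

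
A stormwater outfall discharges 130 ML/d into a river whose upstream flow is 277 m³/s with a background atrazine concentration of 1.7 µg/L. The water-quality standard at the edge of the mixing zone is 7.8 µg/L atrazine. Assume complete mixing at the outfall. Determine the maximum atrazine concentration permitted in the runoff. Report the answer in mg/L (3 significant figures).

130 ML/d = 1.505 m³/s.
1.7 µg/L = 0.0017 mg/L.
7.8 µg/L = 0.0078 mg/L.
Mass balance: 0.0078·278.5 = 1.505·Cₑ + 277·0.0017.
Cₑ = (2.172 − 0.4709) / 1.505 = 1.131 mg/L.

1.13 mg/L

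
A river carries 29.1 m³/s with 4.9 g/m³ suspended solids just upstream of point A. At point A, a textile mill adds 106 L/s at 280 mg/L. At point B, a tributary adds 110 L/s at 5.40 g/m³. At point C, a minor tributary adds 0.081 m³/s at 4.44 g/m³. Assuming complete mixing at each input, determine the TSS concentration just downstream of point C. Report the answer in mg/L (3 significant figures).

106 L/s = 0.106 m³/s.
After input A: C = (29.1·4.9 + 0.106·280) / 29.21 = 5.898 mg/L.
110 L/s = 0.11 m³/s.
After input B: C = (29.21·5.898 + 0.11·5.4) / 29.32 = 5.897 mg/L.
After input C: C = (29.32·5.897 + 0.081·4.44) / 29.4 = 5.893 mg/L.

5.89 mg/L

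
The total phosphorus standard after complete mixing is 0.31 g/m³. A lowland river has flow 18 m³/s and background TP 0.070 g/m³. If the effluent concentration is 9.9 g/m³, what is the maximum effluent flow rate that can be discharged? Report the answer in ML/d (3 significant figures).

38.9 ML/d

Mass balance at complete mixing: C_std·(Q_w + Q_r) = Q_w·C_e + Q_r·C_b.
Rearranging, Q_w = Q_r·(C_std − C_b)/(C_e − C_std) = 18·(0.31 − 0.07) / (9.9 − 0.31) = 0.4505 m³/s.
= 38.92 ML/d.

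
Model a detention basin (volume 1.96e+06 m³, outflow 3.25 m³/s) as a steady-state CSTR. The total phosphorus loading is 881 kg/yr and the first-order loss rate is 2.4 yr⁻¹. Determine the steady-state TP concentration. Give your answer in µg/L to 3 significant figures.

Outflow Q = 3.25 m³/s × 3.156e+07 s/yr = 1.026e+08 m³/yr.
Steady-state CSTR mass balance: W = Q·C + k·V·C, so C = W/(Q + kV).
Q + kV = 1.026e+08 + 2.4·1.96e+06 = 1.073e+08 m³/yr.
C = 881/1.073e+08 = 8.213e-06 kg/m³ = 0.008213 mg/L = 8.213 µg/L.

8.21 µg/L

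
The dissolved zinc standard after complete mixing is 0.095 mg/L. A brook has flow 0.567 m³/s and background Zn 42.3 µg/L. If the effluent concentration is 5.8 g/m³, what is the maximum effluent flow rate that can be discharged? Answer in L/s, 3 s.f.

42.3 µg/L = 0.0423 mg/L.
Mass balance at complete mixing: C_std·(Q_w + Q_r) = Q_w·C_e + Q_r·C_b.
Rearranging, Q_w = Q_r·(C_std − C_b)/(C_e − C_std) = 0.567·(0.095 − 0.0423) / (5.8 − 0.095) = 0.005238 m³/s.
= 5.238 L/s.

5.24 L/s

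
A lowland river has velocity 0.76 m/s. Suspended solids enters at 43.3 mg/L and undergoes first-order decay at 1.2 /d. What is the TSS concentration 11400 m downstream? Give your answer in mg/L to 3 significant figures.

35.2 mg/L

Travel time t = 11400 m / 0.76 m/s = 1.14e+04/0.76 = 1.5e+04 s = 0.1736 d.
First-order decay: C = 43.3·exp(−1.2·0.1736) = 43.3·0.8119 = 35.16 mg/L.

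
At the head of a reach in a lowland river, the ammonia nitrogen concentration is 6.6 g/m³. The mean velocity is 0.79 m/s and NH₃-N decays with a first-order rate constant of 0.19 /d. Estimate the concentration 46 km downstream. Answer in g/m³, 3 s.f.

Travel time t = 46 km / 0.79 m/s = 4.6e+04/0.79 = 5.823e+04 s = 0.6739 d.
First-order decay: C = 6.6·exp(−0.19·0.6739) = 6.6·0.8798 = 5.807 g/m³.

5.81 g/m³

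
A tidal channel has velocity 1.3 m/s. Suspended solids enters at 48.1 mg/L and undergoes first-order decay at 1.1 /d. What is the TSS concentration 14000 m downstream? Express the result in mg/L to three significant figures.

Travel time t = 14000 m / 1.3 m/s = 1.4e+04/1.3 = 1.077e+04 s = 0.1246 d.
First-order decay: C = 48.1·exp(−1.1·0.1246) = 48.1·0.8719 = 41.94 mg/L.

41.9 mg/L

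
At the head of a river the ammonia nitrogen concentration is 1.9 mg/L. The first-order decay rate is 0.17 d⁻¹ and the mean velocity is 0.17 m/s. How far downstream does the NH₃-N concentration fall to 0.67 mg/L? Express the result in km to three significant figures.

From C = C₀·e^(−kt), t = ln(C₀/C)/k = ln(1.9/0.67)/0.17 = 1.042/0.17 = 6.131 d.
Distance = v·t = 0.17 m/s × 5.297e+05 s = 9.006e+04 m = 90.06 km.

90.1 km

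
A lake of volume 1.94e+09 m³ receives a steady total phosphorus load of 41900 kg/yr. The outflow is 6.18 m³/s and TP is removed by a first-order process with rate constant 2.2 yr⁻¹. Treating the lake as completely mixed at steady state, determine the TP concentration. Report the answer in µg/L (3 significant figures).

9.39 µg/L

Outflow Q = 6.18 m³/s × 3.156e+07 s/yr = 1.95e+08 m³/yr.
Steady-state CSTR mass balance: W = Q·C + k·V·C, so C = W/(Q + kV).
Q + kV = 1.95e+08 + 2.2·1.94e+09 = 4.463e+09 m³/yr.
C = 41900/4.463e+09 = 9.388e-06 kg/m³ = 0.009388 mg/L = 9.388 µg/L.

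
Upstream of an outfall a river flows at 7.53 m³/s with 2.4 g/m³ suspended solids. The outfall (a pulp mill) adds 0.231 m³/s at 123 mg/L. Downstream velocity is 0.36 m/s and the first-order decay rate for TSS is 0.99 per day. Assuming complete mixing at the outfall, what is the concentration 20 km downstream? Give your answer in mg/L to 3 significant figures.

3.17 mg/L

After complete mixing, C₀ = (0.231·123 + 7.53·2.4) / 7.761 = 5.99 mg/L.
Travel time t = 2e+04 m / 0.36 m/s = 5.556e+04 s = 0.643 d.
C = 5.99·exp(−0.99·0.643) = 5.99·0.5291 = 3.169 mg/L.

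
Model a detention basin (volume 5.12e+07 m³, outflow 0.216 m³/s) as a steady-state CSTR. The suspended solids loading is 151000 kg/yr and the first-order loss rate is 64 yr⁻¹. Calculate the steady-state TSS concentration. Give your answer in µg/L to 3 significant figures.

46.0 µg/L

Outflow Q = 0.216 m³/s × 3.156e+07 s/yr = 6.816e+06 m³/yr.
Steady-state CSTR mass balance: W = Q·C + k·V·C, so C = W/(Q + kV).
Q + kV = 6.816e+06 + 64·5.12e+07 = 3.284e+09 m³/yr.
C = 151000/3.284e+09 = 4.599e-05 kg/m³ = 0.04599 mg/L = 45.99 µg/L.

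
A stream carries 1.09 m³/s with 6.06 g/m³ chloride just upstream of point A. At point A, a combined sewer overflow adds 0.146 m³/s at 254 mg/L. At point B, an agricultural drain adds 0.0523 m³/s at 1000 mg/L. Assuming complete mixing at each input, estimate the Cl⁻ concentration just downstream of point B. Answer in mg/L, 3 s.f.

After input A: C = (1.09·6.06 + 0.146·254) / 1.236 = 35.35 mg/L.
After input B: C = (1.236·35.35 + 0.0523·1000) / 1.288 = 74.51 mg/L.

74.5 mg/L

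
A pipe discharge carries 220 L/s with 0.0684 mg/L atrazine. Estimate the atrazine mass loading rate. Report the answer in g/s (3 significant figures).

0.0150 g/s

220 L/s = 0.22 m³/s.
Mass flux = Q·C = 0.22 m³/s × 0.0684 g/m³ = 0.01505 g/s.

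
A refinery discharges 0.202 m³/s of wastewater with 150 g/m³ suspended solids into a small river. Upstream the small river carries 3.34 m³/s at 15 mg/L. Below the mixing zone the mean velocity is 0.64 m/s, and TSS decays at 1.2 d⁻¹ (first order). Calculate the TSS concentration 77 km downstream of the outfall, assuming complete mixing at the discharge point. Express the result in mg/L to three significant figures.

After complete mixing, C₀ = (0.202·150 + 3.34·15) / 3.542 = 22.7 mg/L.
Travel time t = 7.7e+04 m / 0.64 m/s = 1.203e+05 s = 1.393 d.
C = 22.7·exp(−1.2·1.393) = 22.7·0.1881 = 4.269 mg/L.

4.27 mg/L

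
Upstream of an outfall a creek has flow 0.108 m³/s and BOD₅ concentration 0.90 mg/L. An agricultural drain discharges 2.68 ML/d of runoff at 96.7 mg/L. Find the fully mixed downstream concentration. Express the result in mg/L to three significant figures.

2.68 ML/d = 0.03102 m³/s.
Conservation of mass across the mixing zone: C = (0.03102·96.7 + 0.108·0.9) / (0.03102 + 0.108) = 3.097/0.139 = 22.28 mg/L.

22.3 mg/L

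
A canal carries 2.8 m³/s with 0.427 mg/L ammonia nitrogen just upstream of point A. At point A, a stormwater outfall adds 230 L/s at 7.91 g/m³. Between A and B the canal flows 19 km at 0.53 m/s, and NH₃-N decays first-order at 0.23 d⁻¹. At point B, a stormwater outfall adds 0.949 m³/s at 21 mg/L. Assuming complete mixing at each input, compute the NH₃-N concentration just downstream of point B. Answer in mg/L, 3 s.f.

230 L/s = 0.23 m³/s.
After input A: C = (2.8·0.427 + 0.23·7.91) / 3.03 = 0.995 mg/L.
Over the 19 km reach to input B (t = 3.585e+04 s = 0.4149 d), decay gives C = 0.995·exp(−0.23·0.4149) = 0.9045 mg/L.
After input B: C = (3.03·0.9045 + 0.949·21) / 3.979 = 5.697 mg/L.

5.70 mg/L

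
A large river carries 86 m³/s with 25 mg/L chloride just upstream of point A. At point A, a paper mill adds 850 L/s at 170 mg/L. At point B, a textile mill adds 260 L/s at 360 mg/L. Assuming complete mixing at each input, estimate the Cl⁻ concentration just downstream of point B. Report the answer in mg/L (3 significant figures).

27.4 mg/L

850 L/s = 0.85 m³/s.
After input A: C = (86·25 + 0.85·170) / 86.85 = 26.42 mg/L.
260 L/s = 0.26 m³/s.
After input B: C = (86.85·26.42 + 0.26·360) / 87.11 = 27.41 mg/L.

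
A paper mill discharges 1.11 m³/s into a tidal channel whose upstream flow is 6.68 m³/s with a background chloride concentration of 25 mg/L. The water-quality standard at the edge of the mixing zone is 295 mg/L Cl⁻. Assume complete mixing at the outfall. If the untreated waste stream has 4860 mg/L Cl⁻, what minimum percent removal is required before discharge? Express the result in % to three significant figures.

Mass balance: 295·7.79 = 1.11·Cₑ + 6.68·25.
Cₑ = (2298 − 167) / 1.11 = 1920 mg/L.
Required removal = 1 − 1920/4860 = 60.5 %.

60.5 %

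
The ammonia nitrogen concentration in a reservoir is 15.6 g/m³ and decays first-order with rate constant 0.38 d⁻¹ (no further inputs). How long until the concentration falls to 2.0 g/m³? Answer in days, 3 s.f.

5.41 d

t = ln(C₀/C)/k = ln(15.6/2.0)/0.38 = 2.054/0.38 = 5.406 d.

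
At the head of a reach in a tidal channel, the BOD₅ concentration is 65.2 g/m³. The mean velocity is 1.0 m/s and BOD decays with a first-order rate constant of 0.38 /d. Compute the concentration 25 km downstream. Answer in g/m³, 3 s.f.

Travel time t = 25 km / 1.0 m/s = 2.5e+04/1.0 = 2.5e+04 s = 0.2894 d.
First-order decay: C = 65.2·exp(−0.38·0.2894) = 65.2·0.8959 = 58.41 g/m³.

58.4 g/m³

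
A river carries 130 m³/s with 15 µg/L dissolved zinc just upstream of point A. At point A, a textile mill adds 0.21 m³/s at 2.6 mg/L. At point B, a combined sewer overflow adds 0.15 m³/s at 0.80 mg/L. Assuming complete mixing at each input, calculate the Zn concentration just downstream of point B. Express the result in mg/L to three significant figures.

15 µg/L = 0.015 mg/L.
After input A: C = (130·0.015 + 0.21·2.6) / 130.2 = 0.01917 mg/L.
After input B: C = (130.2·0.01917 + 0.15·0.8) / 130.4 = 0.02007 mg/L.

0.0201 mg/L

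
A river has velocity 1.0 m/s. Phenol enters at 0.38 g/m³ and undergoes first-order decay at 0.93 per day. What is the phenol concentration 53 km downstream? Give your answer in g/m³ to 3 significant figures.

Travel time t = 53 km / 1.0 m/s = 5.3e+04/1.0 = 5.3e+04 s = 0.6134 d.
First-order decay: C = 0.38·exp(−0.93·0.6134) = 0.38·0.5653 = 0.2148 g/m³.

0.215 g/m³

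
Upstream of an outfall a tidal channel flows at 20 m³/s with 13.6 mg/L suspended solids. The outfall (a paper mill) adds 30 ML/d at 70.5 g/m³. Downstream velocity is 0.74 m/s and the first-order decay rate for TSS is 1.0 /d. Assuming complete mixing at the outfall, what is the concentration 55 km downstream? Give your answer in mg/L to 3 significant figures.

6.16 mg/L

30 ML/d = 0.3472 m³/s.
After complete mixing, C₀ = (0.3472·70.5 + 20·13.6) / 20.35 = 14.57 mg/L.
Travel time t = 5.5e+04 m / 0.74 m/s = 7.432e+04 s = 0.8602 d.
C = 14.57·exp(−1.0·0.8602) = 14.57·0.4231 = 6.164 mg/L.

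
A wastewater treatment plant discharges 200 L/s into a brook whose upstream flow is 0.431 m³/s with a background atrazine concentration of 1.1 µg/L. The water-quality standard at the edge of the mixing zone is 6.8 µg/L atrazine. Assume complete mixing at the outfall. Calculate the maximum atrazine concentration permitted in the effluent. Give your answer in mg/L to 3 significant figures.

0.0191 mg/L

200 L/s = 0.2 m³/s.
1.1 µg/L = 0.0011 mg/L.
6.8 µg/L = 0.0068 mg/L.
Mass balance: 0.0068·0.631 = 0.2·Cₑ + 0.431·0.0011.
Cₑ = (0.004291 − 0.0004741) / 0.2 = 0.01908 mg/L.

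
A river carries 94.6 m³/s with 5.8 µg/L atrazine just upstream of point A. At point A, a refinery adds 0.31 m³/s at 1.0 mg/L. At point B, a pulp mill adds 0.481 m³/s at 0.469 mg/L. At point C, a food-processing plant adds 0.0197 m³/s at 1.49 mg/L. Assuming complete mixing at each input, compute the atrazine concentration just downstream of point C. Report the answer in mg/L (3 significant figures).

0.0117 mg/L

5.8 µg/L = 0.0058 mg/L.
After input A: C = (94.6·0.0058 + 0.31·1) / 94.91 = 0.009047 mg/L.
After input B: C = (94.91·0.009047 + 0.481·0.469) / 95.39 = 0.01137 mg/L.
After input C: C = (95.39·0.01137 + 0.0197·1.49) / 95.41 = 0.01167 mg/L.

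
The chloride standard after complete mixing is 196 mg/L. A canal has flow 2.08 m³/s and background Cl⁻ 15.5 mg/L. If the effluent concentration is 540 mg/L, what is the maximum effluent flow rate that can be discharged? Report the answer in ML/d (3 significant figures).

Mass balance at complete mixing: C_std·(Q_w + Q_r) = Q_w·C_e + Q_r·C_b.
Rearranging, Q_w = Q_r·(C_std − C_b)/(C_e − C_std) = 2.08·(196 − 15.5) / (540 − 196) = 1.091 m³/s.
= 94.3 ML/d.

94.3 ML/d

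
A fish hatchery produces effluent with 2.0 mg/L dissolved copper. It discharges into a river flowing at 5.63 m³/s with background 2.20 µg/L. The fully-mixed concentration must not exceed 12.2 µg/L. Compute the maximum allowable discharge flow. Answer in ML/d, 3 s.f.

2.45 ML/d

2.20 µg/L = 0.0022 mg/L.
12.2 µg/L = 0.0122 mg/L.
Mass balance at complete mixing: C_std·(Q_w + Q_r) = Q_w·C_e + Q_r·C_b.
Rearranging, Q_w = Q_r·(C_std − C_b)/(C_e − C_std) = 5.63·(0.0122 − 0.0022) / (2 − 0.0122) = 0.02832 m³/s.
= 2.447 ML/d.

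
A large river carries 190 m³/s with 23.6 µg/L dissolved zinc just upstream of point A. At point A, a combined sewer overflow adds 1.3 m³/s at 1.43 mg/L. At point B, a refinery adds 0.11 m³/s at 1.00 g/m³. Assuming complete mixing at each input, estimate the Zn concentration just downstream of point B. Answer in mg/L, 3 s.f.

23.6 µg/L = 0.0236 mg/L.
After input A: C = (190·0.0236 + 1.3·1.43) / 191.3 = 0.03316 mg/L.
After input B: C = (191.3·0.03316 + 0.11·1) / 191.4 = 0.03371 mg/L.

0.0337 mg/L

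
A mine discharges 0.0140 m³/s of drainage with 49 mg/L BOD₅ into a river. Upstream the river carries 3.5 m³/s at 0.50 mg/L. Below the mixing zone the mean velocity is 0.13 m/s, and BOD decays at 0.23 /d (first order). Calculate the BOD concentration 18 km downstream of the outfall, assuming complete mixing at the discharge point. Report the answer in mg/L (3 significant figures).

0.480 mg/L

After complete mixing, C₀ = (0.014·49 + 3.5·0.5) / 3.514 = 0.6932 mg/L.
Travel time t = 1.8e+04 m / 0.13 m/s = 1.385e+05 s = 1.603 d.
C = 0.6932·exp(−0.23·1.603) = 0.6932·0.6917 = 0.4795 mg/L.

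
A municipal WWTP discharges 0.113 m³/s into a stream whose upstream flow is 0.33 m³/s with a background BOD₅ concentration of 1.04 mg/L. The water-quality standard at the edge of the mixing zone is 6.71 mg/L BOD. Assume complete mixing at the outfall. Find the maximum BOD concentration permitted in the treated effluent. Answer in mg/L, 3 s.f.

23.3 mg/L

Mass balance: 6.71·0.443 = 0.113·Cₑ + 0.33·1.04.
Cₑ = (2.973 − 0.3432) / 0.113 = 23.27 mg/L.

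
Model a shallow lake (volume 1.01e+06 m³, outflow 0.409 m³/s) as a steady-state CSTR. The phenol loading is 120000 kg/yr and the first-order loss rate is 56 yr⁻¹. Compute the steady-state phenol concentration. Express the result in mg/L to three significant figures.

Outflow Q = 0.409 m³/s × 3.156e+07 s/yr = 1.291e+07 m³/yr.
Steady-state CSTR mass balance: W = Q·C + k·V·C, so C = W/(Q + kV).
Q + kV = 1.291e+07 + 56·1.01e+06 = 6.947e+07 m³/yr.
C = 120000/6.947e+07 = 0.001727 kg/m³ = 1.727 mg/L.

1.73 mg/L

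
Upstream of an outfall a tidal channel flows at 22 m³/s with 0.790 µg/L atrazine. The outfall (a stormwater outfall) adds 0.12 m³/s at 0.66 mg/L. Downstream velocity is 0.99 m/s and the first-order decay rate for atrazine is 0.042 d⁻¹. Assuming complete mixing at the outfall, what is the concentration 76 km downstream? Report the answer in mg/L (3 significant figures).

0.00421 mg/L

0.790 µg/L = 0.00079 mg/L.
After complete mixing, C₀ = (0.12·0.66 + 22·0.00079) / 22.12 = 0.004366 mg/L.
Travel time t = 7.6e+04 m / 0.99 m/s = 7.677e+04 s = 0.8885 d.
C = 0.004366·exp(−0.042·0.8885) = 0.004366·0.9634 = 0.004206 mg/L.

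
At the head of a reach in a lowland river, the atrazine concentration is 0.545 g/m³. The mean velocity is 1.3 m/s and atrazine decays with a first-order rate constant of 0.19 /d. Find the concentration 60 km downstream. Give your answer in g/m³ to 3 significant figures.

0.492 g/m³

Travel time t = 60 km / 1.3 m/s = 6e+04/1.3 = 4.615e+04 s = 0.5342 d.
First-order decay: C = 0.545·exp(−0.19·0.5342) = 0.545·0.9035 = 0.4924 g/m³.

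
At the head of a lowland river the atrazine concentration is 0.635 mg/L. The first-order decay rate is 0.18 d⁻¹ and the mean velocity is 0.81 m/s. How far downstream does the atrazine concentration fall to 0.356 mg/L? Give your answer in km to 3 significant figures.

225 km

From C = C₀·e^(−kt), t = ln(C₀/C)/k = ln(0.635/0.356)/0.18 = 0.5787/0.18 = 3.215 d.
Distance = v·t = 0.81 m/s × 2.778e+05 s = 2.25e+05 m = 225 km.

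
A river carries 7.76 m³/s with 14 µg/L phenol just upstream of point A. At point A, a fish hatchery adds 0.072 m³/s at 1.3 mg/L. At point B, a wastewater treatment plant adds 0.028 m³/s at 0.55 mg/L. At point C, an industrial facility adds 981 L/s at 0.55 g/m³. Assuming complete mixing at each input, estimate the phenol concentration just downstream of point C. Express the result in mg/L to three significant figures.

14 µg/L = 0.014 mg/L.
After input A: C = (7.76·0.014 + 0.072·1.3) / 7.832 = 0.02582 mg/L.
After input B: C = (7.832·0.02582 + 0.028·0.55) / 7.86 = 0.02769 mg/L.
981 L/s = 0.981 m³/s.
After input C: C = (7.86·0.02769 + 0.981·0.55) / 8.841 = 0.08565 mg/L.

0.0856 mg/L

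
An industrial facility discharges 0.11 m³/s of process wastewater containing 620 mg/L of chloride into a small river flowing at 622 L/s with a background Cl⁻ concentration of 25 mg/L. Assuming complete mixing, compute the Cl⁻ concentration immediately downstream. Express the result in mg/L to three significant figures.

114 mg/L

622 L/s = 0.622 m³/s.
By mass balance at complete mixing, C = (0.11·620 + 0.622·25) / (0.11 + 0.622) = 83.75/0.732 = 114.4 mg/L.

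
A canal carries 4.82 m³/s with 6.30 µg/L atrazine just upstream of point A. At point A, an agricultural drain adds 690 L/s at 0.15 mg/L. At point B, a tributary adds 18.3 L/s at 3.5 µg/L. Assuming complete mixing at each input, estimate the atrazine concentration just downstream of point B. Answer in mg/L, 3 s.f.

6.30 µg/L = 0.0063 mg/L.
690 L/s = 0.69 m³/s.
After input A: C = (4.82·0.0063 + 0.69·0.15) / 5.51 = 0.0243 mg/L.
18.3 L/s = 0.0183 m³/s.
3.5 µg/L = 0.0035 mg/L.
After input B: C = (5.51·0.0243 + 0.0183·0.0035) / 5.528 = 0.02423 mg/L.

0.0242 mg/L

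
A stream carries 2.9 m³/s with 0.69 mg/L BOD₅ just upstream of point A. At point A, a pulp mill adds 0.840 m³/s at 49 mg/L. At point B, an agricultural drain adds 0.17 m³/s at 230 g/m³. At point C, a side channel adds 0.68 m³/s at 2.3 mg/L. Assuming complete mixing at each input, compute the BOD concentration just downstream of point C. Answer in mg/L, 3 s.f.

After input A: C = (2.9·0.69 + 0.84·49) / 3.74 = 11.54 mg/L.
After input B: C = (3.74·11.54 + 0.17·230) / 3.91 = 21.04 mg/L.
After input C: C = (3.91·21.04 + 0.68·2.3) / 4.59 = 18.26 mg/L.

18.3 mg/L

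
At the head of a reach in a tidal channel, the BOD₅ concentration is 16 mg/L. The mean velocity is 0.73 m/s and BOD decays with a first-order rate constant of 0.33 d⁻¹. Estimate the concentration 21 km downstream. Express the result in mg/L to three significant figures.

14.3 mg/L

Travel time t = 21 km / 0.73 m/s = 2.1e+04/0.73 = 2.877e+04 s = 0.333 d.
First-order decay: C = 16·exp(−0.33·0.333) = 16·0.8959 = 14.34 mg/L.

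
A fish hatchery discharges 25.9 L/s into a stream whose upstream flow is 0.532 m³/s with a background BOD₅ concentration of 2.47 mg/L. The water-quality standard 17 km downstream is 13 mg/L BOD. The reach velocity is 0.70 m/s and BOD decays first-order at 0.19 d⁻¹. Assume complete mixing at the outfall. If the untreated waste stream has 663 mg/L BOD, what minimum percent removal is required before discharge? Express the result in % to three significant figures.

63.1 %

25.9 L/s = 0.0259 m³/s.
Travel time to the compliance point: t = 1.7e+04/0.70 = 2.429e+04 s = 0.2811 d; decay factor exp(−0.19·0.2811) = 0.948.
So the concentration just after mixing may be at most 13/0.948 = 13.71 mg/L.
Mass balance: 13.71·0.5579 = 0.0259·Cₑ + 0.532·2.47.
Cₑ = (7.651 − 1.314) / 0.0259 = 244.7 mg/L.
Required removal = 1 − 244.7/663 = 63.1 %.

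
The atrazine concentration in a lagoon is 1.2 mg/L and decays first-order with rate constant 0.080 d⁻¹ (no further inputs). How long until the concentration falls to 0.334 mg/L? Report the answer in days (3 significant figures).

t = ln(C₀/C)/k = ln(1.2/0.334)/0.080 = 1.279/0.080 = 15.99 d.

16.0 d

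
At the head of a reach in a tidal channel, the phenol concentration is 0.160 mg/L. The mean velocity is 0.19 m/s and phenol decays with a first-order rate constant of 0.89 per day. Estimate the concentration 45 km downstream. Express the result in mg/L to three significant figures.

0.0140 mg/L

Travel time t = 45 km / 0.19 m/s = 4.5e+04/0.19 = 2.368e+05 s = 2.741 d.
First-order decay: C = 0.160·exp(−0.89·2.741) = 0.160·0.08719 = 0.01395 mg/L.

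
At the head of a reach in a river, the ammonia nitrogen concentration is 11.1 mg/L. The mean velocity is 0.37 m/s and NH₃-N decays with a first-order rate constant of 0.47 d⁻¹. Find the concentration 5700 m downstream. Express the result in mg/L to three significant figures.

10.2 mg/L

Travel time t = 5700 m / 0.37 m/s = 5700/0.37 = 1.541e+04 s = 0.1783 d.
First-order decay: C = 11.1·exp(−0.47·0.1783) = 11.1·0.9196 = 10.21 mg/L.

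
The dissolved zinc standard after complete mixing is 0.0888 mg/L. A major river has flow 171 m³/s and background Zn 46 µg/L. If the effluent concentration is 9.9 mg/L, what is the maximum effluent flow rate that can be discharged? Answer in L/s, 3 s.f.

746 L/s

46 µg/L = 0.046 mg/L.
Mass balance at complete mixing: C_std·(Q_w + Q_r) = Q_w·C_e + Q_r·C_b.
Rearranging, Q_w = Q_r·(C_std − C_b)/(C_e − C_std) = 171·(0.0888 − 0.046) / (9.9 − 0.0888) = 0.746 m³/s.
= 746 L/s.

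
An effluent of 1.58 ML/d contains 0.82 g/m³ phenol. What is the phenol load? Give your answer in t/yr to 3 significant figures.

1.58 ML/d = 0.01829 m³/s.
Mass flux = Q·C = 0.01829 m³/s × 0.82 g/m³ = 0.015 g/s.
= 0.015 g/s × 31.56 = 0.4732 t/yr.

0.473 t/yr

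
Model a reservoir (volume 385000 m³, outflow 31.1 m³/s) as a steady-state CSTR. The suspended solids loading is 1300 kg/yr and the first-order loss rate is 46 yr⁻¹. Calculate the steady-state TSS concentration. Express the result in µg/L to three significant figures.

Outflow Q = 31.1 m³/s × 3.156e+07 s/yr = 9.814e+08 m³/yr.
Steady-state CSTR mass balance: W = Q·C + k·V·C, so C = W/(Q + kV).
Q + kV = 9.814e+08 + 46·385000 = 9.992e+08 m³/yr.
C = 1300/9.992e+08 = 1.301e-06 kg/m³ = 0.001301 mg/L = 1.301 µg/L.

1.30 µg/L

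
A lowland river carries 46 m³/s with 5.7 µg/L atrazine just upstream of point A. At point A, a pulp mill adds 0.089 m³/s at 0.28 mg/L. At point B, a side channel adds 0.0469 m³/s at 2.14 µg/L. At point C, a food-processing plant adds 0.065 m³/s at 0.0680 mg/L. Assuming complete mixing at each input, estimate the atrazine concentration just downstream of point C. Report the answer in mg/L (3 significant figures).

0.00631 mg/L

5.7 µg/L = 0.0057 mg/L.
After input A: C = (46·0.0057 + 0.089·0.28) / 46.09 = 0.00623 mg/L.
2.14 µg/L = 0.00214 mg/L.
After input B: C = (46.09·0.00623 + 0.0469·0.00214) / 46.14 = 0.006226 mg/L.
After input C: C = (46.14·0.006226 + 0.065·0.068) / 46.2 = 0.006312 mg/L.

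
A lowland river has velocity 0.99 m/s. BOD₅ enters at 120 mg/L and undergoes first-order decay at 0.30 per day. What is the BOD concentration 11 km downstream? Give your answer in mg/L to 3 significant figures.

Travel time t = 11 km / 0.99 m/s = 1.1e+04/0.99 = 1.111e+04 s = 0.1286 d.
First-order decay: C = 120·exp(−0.30·0.1286) = 120·0.9622 = 115.5 mg/L.

115 mg/L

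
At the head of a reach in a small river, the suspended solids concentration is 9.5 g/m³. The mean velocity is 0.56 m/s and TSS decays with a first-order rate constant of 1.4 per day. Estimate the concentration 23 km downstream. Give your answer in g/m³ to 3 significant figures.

Travel time t = 23 km / 0.56 m/s = 2.3e+04/0.56 = 4.107e+04 s = 0.4754 d.
First-order decay: C = 9.5·exp(−1.4·0.4754) = 9.5·0.514 = 4.883 g/m³.

4.88 g/m³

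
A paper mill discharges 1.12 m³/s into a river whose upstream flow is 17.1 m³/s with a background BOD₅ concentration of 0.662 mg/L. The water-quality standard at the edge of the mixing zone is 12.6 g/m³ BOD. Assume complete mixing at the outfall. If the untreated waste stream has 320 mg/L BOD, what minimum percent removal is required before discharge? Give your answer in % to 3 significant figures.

Mass balance: 12.6·18.22 = 1.12·Cₑ + 17.1·0.662.
Cₑ = (229.6 − 11.32) / 1.12 = 194.9 mg/L.
Required removal = 1 − 194.9/320 = 39.1 %.

39.1 %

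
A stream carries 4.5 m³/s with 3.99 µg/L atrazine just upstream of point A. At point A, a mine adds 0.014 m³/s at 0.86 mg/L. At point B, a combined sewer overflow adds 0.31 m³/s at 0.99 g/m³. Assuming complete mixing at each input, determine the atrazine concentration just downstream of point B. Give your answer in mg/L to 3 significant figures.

3.99 µg/L = 0.00399 mg/L.
After input A: C = (4.5·0.00399 + 0.014·0.86) / 4.514 = 0.006645 mg/L.
After input B: C = (4.514·0.006645 + 0.31·0.99) / 4.824 = 0.06984 mg/L.

0.0698 mg/L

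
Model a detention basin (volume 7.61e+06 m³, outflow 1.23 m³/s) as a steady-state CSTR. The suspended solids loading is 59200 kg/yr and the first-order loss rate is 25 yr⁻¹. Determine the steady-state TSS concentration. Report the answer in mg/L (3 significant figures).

Outflow Q = 1.23 m³/s × 3.156e+07 s/yr = 3.882e+07 m³/yr.
Steady-state CSTR mass balance: W = Q·C + k·V·C, so C = W/(Q + kV).
Q + kV = 3.882e+07 + 25·7.61e+06 = 2.291e+08 m³/yr.
C = 59200/2.291e+08 = 0.0002584 kg/m³ = 0.2584 mg/L.

0.258 mg/L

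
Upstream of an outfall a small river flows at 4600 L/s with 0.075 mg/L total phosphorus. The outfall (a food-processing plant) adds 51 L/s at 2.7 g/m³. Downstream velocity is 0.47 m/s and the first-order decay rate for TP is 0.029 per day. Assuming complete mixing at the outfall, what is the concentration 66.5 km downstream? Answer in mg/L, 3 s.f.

51 L/s = 0.051 m³/s.
4600 L/s = 4.6 m³/s.
After complete mixing, C₀ = (0.051·2.7 + 4.6·0.075) / 4.651 = 0.1038 mg/L.
Travel time t = 6.65e+04 m / 0.47 m/s = 1.415e+05 s = 1.638 d.
C = 0.1038·exp(−0.029·1.638) = 0.1038·0.9536 = 0.09897 mg/L.

0.0990 mg/L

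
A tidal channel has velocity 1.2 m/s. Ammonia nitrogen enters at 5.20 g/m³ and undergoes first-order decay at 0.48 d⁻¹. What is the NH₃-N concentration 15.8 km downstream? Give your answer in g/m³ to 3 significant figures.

Travel time t = 15.8 km / 1.2 m/s = 1.58e+04/1.2 = 1.317e+04 s = 0.1524 d.
First-order decay: C = 5.20·exp(−0.48·0.1524) = 5.20·0.9295 = 4.833 g/m³.

4.83 g/m³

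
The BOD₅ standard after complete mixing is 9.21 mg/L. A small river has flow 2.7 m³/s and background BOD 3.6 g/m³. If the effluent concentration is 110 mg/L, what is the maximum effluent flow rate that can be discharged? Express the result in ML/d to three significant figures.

13.0 ML/d

Mass balance at complete mixing: C_std·(Q_w + Q_r) = Q_w·C_e + Q_r·C_b.
Rearranging, Q_w = Q_r·(C_std − C_b)/(C_e − C_std) = 2.7·(9.21 − 3.6) / (110 − 9.21) = 0.1503 m³/s.
= 12.98 ML/d.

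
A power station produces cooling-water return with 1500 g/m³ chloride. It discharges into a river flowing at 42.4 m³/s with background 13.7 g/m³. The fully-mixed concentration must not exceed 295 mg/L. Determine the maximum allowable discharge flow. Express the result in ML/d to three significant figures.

855 ML/d

Mass balance at complete mixing: C_std·(Q_w + Q_r) = Q_w·C_e + Q_r·C_b.
Rearranging, Q_w = Q_r·(C_std − C_b)/(C_e − C_std) = 42.4·(295 − 13.7) / (1500 − 295) = 9.898 m³/s.
= 855.2 ML/d.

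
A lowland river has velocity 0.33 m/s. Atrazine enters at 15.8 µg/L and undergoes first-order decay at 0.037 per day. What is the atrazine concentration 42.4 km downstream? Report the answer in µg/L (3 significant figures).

15.0 µg/L

Travel time t = 42.4 km / 0.33 m/s = 4.24e+04/0.33 = 1.285e+05 s = 1.487 d.
First-order decay: C = 15.8·exp(−0.037·1.487) = 15.8·0.9465 = 14.95 µg/L.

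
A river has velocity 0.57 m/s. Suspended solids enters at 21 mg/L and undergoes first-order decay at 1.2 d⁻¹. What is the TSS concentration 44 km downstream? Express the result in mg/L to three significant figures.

7.19 mg/L

Travel time t = 44 km / 0.57 m/s = 4.4e+04/0.57 = 7.719e+04 s = 0.8934 d.
First-order decay: C = 21·exp(−1.2·0.8934) = 21·0.3423 = 7.188 mg/L.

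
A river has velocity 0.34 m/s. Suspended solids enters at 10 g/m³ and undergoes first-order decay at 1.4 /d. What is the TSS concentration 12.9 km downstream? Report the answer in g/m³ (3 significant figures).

5.41 g/m³

Travel time t = 12.9 km / 0.34 m/s = 1.29e+04/0.34 = 3.794e+04 s = 0.4391 d.
First-order decay: C = 10·exp(−1.4·0.4391) = 10·0.5408 = 5.408 g/m³.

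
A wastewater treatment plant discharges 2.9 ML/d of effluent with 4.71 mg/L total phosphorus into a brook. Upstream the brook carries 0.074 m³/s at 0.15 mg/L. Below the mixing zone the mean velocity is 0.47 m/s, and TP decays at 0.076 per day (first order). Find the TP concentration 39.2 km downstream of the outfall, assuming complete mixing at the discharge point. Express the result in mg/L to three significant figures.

1.46 mg/L

2.9 ML/d = 0.03356 m³/s.
After complete mixing, C₀ = (0.03356·4.71 + 0.074·0.15) / 0.1076 = 1.573 mg/L.
Travel time t = 3.92e+04 m / 0.47 m/s = 8.34e+04 s = 0.9653 d.
C = 1.573·exp(−0.076·0.9653) = 1.573·0.9293 = 1.462 mg/L.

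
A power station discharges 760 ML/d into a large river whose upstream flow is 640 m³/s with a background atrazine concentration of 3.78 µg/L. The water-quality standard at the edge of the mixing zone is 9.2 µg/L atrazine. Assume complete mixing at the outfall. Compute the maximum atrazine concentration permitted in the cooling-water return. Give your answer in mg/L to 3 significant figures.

760 ML/d = 8.796 m³/s.
3.78 µg/L = 0.00378 mg/L.
9.2 µg/L = 0.0092 mg/L.
Mass balance: 0.0092·648.8 = 8.796·Cₑ + 640·0.00378.
Cₑ = (5.969 − 2.419) / 8.796 = 0.4035 mg/L.

0.404 mg/L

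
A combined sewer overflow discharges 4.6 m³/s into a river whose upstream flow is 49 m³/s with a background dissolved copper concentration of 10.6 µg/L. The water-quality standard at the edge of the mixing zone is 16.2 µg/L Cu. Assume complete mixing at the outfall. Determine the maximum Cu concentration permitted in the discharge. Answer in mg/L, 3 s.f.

10.6 µg/L = 0.0106 mg/L.
16.2 µg/L = 0.0162 mg/L.
Mass balance: 0.0162·53.6 = 4.6·Cₑ + 49·0.0106.
Cₑ = (0.8683 − 0.5194) / 4.6 = 0.07585 mg/L.

0.0759 mg/L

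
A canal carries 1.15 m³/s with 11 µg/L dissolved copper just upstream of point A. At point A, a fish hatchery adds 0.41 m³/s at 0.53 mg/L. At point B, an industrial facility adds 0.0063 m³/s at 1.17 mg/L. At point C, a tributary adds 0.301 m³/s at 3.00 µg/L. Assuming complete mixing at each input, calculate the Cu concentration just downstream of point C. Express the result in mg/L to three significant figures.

0.128 mg/L

11 µg/L = 0.011 mg/L.
After input A: C = (1.15·0.011 + 0.41·0.53) / 1.56 = 0.1474 mg/L.
After input B: C = (1.56·0.1474 + 0.0063·1.17) / 1.566 = 0.1515 mg/L.
3.00 µg/L = 0.003 mg/L.
After input C: C = (1.566·0.1515 + 0.301·0.003) / 1.867 = 0.1276 mg/L.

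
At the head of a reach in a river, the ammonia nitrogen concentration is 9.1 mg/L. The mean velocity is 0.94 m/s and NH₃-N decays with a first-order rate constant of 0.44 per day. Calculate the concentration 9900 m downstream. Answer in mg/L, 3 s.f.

8.62 mg/L

Travel time t = 9900 m / 0.94 m/s = 9900/0.94 = 1.053e+04 s = 0.1219 d.
First-order decay: C = 9.1·exp(−0.44·0.1219) = 9.1·0.9478 = 8.625 mg/L.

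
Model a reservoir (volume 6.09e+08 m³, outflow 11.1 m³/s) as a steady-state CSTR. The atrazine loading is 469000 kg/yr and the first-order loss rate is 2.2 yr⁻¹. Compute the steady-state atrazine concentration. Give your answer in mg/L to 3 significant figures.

0.278 mg/L

Outflow Q = 11.1 m³/s × 3.156e+07 s/yr = 3.503e+08 m³/yr.
Steady-state CSTR mass balance: W = Q·C + k·V·C, so C = W/(Q + kV).
Q + kV = 3.503e+08 + 2.2·6.09e+08 = 1.69e+09 m³/yr.
C = 469000/1.69e+09 = 0.0002775 kg/m³ = 0.2775 mg/L.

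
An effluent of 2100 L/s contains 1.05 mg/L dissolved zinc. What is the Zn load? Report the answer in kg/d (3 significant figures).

2100 L/s = 2.1 m³/s.
Mass flux = Q·C = 2.1 m³/s × 1.05 g/m³ = 2.205 g/s.
= 2.205 g/s × 86.4 = 190.5 kg/d.

191 kg/d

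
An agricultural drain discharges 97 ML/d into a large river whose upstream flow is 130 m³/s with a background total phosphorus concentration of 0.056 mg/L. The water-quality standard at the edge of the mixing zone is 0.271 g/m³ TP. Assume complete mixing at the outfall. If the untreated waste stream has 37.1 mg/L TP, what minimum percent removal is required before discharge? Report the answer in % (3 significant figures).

97 ML/d = 1.123 m³/s.
Mass balance: 0.271·131.1 = 1.123·Cₑ + 130·0.056.
Cₑ = (35.53 − 7.28) / 1.123 = 25.17 mg/L.
Required removal = 1 − 25.17/37.1 = 32.17 %.

32.2 %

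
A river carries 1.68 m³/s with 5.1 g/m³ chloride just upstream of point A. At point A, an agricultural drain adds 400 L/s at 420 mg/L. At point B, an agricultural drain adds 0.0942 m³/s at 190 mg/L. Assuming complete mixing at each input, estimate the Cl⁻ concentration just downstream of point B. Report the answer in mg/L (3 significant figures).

89.4 mg/L

400 L/s = 0.4 m³/s.
After input A: C = (1.68·5.1 + 0.4·420) / 2.08 = 84.89 mg/L.
After input B: C = (2.08·84.89 + 0.0942·190) / 2.174 = 89.44 mg/L.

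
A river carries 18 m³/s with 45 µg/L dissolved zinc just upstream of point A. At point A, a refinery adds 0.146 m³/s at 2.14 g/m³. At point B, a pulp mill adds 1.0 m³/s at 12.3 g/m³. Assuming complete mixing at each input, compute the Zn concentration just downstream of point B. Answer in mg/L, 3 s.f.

0.701 mg/L

45 µg/L = 0.045 mg/L.
After input A: C = (18·0.045 + 0.146·2.14) / 18.15 = 0.06186 mg/L.
After input B: C = (18.15·0.06186 + 1·12.3) / 19.15 = 0.7011 mg/L.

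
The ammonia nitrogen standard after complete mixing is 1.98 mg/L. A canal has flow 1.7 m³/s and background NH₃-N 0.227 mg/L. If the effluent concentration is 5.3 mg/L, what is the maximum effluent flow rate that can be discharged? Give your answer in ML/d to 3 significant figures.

77.6 ML/d

Mass balance at complete mixing: C_std·(Q_w + Q_r) = Q_w·C_e + Q_r·C_b.
Rearranging, Q_w = Q_r·(C_std − C_b)/(C_e − C_std) = 1.7·(1.98 − 0.227) / (5.3 − 1.98) = 0.8976 m³/s.
= 77.55 ML/d.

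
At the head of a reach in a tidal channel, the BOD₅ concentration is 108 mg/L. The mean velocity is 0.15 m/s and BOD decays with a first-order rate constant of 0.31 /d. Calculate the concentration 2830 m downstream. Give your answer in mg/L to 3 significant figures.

Travel time t = 2830 m / 0.15 m/s = 2830/0.15 = 1.887e+04 s = 0.2184 d.
First-order decay: C = 108·exp(−0.31·0.2184) = 108·0.9345 = 100.9 mg/L.

101 mg/L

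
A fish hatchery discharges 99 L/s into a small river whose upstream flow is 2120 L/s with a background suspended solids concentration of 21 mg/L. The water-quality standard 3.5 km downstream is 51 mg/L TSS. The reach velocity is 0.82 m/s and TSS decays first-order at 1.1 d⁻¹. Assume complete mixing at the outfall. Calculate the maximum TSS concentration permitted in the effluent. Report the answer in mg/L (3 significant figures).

99 L/s = 0.099 m³/s.
2120 L/s = 2.12 m³/s.
Travel time to the compliance point: t = 3500/0.82 = 4268 s = 0.0494 d; decay factor exp(−1.1·0.0494) = 0.9471.
So the concentration just after mixing may be at most 51/0.9471 = 53.85 mg/L.
Mass balance: 53.85·2.219 = 0.099·Cₑ + 2.12·21.
Cₑ = (119.5 − 44.52) / 0.099 = 757.3 mg/L.

757 mg/L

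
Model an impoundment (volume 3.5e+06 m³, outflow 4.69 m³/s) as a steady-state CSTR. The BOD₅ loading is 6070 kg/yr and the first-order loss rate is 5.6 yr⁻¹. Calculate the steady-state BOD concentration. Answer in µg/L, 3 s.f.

36.2 µg/L

Outflow Q = 4.69 m³/s × 3.156e+07 s/yr = 1.48e+08 m³/yr.
Steady-state CSTR mass balance: W = Q·C + k·V·C, so C = W/(Q + kV).
Q + kV = 1.48e+08 + 5.6·3.5e+06 = 1.676e+08 m³/yr.
C = 6070/1.676e+08 = 3.622e-05 kg/m³ = 0.03622 mg/L = 36.22 µg/L.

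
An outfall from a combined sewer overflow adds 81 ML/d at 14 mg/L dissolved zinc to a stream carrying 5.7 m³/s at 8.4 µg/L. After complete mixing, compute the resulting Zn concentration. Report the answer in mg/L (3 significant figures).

1.98 mg/L

81 ML/d = 0.9375 m³/s.
8.4 µg/L = 0.0084 mg/L.
Flow-weighted mixing gives C = (0.9375·14 + 5.7·0.0084) / (0.9375 + 5.7) = 13.17/6.638 = 1.985 mg/L.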